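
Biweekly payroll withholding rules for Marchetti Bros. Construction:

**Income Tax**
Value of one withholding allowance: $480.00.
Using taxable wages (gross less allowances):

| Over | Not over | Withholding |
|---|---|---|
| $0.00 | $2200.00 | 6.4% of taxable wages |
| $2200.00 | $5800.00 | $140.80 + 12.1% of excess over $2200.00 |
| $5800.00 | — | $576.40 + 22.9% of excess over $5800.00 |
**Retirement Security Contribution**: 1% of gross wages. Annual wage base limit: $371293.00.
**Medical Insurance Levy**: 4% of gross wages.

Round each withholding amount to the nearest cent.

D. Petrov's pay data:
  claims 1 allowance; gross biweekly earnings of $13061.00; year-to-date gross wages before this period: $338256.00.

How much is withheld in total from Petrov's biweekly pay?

$2782.30

Income Tax: taxable = $13061.00 − 1×$480.00 = $12581.00
  $576.40 + 22.9% × ($12581.00 − $5800.00) = $576.40 + 22.9% × $6781.00 = $2129.25
Retirement Security Contribution: 1% × $13061.00 = $130.61
Medical Insurance Levy: 4% × $13061.00 = $522.44
Total: $2129.25 + $130.61 + $522.44 = $2782.30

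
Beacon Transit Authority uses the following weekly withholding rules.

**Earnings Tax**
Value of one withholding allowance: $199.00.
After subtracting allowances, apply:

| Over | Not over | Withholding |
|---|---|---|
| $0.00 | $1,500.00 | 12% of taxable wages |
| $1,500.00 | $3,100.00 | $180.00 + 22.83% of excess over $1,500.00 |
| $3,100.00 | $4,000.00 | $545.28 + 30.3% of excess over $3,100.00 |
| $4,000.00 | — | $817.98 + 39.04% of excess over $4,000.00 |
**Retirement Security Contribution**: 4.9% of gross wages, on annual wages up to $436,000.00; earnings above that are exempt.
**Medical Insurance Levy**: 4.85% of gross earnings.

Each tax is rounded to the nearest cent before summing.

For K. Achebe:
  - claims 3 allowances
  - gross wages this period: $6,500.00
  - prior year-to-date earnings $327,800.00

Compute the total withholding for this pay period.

Earnings Tax: taxable = $6,500.00 − 3×$199.00 = $5,903.00
  $817.98 + 39.04% × ($5,903.00 − $4,000.00) = $817.98 + 39.04% × $1,903.00 = $1,560.91
Retirement Security Contribution: 4.9% × $6,500.00 = $318.50
Medical Insurance Levy: 4.85% × $6,500.00 = $315.25
Total: $1,560.91 + $318.50 + $315.25 = $2,194.66

$2,194.66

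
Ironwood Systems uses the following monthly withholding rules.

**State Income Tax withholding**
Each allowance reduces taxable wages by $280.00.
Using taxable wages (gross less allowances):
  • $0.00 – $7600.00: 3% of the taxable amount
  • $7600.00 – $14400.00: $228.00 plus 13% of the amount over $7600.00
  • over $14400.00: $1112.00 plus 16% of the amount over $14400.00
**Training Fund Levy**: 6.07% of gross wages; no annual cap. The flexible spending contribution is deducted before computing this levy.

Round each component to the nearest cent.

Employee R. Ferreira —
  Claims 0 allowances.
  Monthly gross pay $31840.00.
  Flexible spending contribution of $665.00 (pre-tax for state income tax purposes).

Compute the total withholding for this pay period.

State Income Tax: taxable = $31840.00 − $665.00 = $31175.00
  $1112.00 + 16% × ($31175.00 − $14400.00) = $1112.00 + 16% × $16775.00 = $3796.00
Training Fund Levy: 6.07% × $31175.00 = $1892.32
Total: $3796.00 + $1892.32 = $5688.32

$5688.32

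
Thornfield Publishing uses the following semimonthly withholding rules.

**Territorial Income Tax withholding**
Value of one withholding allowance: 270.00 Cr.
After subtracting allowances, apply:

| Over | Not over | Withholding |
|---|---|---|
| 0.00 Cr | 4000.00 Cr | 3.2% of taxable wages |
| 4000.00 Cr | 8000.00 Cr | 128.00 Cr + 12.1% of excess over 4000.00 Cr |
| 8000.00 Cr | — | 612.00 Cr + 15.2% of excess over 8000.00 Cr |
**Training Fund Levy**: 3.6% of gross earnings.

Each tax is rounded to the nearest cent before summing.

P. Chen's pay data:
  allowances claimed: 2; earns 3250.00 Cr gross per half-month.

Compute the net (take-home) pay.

3046.28 Cr

Territorial Income Tax: taxable = 3250.00 Cr − 2×270.00 Cr = 2710.00 Cr
  3.2% × 2710.00 Cr = 86.72 Cr
Training Fund Levy: 3.6% × 3250.00 Cr = 117.00 Cr
Total withheld: 86.72 Cr + 117.00 Cr = 203.72 Cr
Net pay: 3250.00 Cr − 203.72 Cr = 3046.28 Cr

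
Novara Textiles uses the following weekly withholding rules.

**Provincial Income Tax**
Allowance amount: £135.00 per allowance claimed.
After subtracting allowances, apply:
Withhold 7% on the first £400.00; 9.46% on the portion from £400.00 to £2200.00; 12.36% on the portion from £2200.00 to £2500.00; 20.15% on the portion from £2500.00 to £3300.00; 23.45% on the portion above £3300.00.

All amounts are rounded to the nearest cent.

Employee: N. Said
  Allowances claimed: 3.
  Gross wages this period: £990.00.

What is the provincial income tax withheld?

Provincial Income Tax: taxable = £990.00 − 3×£135.00 = £585.00
  £28.00 + 9.46% × (£585.00 − £400.00) = £28.00 + 9.46% × £185.00 = £45.50

£45.50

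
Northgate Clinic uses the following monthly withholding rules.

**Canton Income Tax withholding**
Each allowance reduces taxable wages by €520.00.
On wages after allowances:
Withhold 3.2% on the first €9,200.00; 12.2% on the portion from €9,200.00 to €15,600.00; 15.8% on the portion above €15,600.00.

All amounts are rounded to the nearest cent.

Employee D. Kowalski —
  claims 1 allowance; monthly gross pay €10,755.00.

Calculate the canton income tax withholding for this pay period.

€420.67

Canton Income Tax: taxable = €10,755.00 − 1×€520.00 = €10,235.00
  €294.40 + 12.2% × (€10,235.00 − €9,200.00) = €294.40 + 12.2% × €1,035.00 = €420.67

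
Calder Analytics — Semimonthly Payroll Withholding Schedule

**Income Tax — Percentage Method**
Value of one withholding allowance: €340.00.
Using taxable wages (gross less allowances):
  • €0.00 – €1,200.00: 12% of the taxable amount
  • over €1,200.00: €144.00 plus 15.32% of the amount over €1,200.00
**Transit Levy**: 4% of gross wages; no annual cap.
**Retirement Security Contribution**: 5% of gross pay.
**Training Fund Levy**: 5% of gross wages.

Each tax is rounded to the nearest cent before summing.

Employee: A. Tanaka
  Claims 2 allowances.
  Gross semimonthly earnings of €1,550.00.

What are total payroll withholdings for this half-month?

€321.40

Income Tax: taxable = €1,550.00 − 2×€340.00 = €870.00
  12% × €870.00 = €104.40
Transit Levy: 4% × €1,550.00 = €62.00
Retirement Security Contribution: 5% × €1,550.00 = €77.50
Training Fund Levy: 5% × €1,550.00 = €77.50
Total: €104.40 + €62.00 + €77.50 + €77.50 = €321.40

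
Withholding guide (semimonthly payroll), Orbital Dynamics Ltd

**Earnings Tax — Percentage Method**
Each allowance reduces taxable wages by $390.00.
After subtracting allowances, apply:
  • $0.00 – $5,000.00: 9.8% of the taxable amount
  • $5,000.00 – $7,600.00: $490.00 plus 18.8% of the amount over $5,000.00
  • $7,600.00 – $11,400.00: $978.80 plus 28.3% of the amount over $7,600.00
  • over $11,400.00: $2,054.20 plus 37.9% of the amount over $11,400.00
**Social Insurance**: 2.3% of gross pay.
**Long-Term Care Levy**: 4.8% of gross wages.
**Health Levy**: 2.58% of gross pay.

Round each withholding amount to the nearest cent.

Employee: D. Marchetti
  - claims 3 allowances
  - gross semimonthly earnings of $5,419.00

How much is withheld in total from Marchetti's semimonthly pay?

Earnings Tax: taxable = $5,419.00 − 3×$390.00 = $4,249.00
  9.8% × $4,249.00 = $416.40
Social Insurance: 2.3% × $5,419.00 = $124.64
Long-Term Care Levy: 4.8% × $5,419.00 = $260.11
Health Levy: 2.58% × $5,419.00 = $139.81
Total: $416.40 + $124.64 + $260.11 + $139.81 = $940.96

$940.96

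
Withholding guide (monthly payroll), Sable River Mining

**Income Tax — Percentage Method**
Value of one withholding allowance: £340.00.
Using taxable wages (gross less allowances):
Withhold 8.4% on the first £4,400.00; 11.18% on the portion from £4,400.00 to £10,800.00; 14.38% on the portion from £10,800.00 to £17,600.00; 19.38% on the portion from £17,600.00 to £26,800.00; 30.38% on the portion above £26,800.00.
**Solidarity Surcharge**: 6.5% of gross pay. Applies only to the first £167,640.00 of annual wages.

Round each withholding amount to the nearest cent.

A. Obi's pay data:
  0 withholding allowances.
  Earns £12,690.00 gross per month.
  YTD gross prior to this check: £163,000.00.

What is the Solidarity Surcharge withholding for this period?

Solidarity Surcharge: cap £167,640.00 − YTD £163,000.00 = £4,640.00 subject; 6.5% × £4,640.00 = £301.60

£301.60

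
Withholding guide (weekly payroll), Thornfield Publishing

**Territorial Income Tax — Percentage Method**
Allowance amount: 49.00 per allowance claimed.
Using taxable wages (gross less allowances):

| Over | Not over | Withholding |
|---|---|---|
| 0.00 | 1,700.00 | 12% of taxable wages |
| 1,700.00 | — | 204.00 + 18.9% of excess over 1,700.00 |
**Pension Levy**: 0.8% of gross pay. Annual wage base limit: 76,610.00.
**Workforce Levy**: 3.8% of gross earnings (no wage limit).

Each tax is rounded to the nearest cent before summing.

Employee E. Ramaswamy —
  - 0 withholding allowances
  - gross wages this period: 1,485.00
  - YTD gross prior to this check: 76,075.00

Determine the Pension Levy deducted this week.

Pension Levy: cap 76,610.00 − YTD 76,075.00 = 535.00 subject; 0.8% × 535.00 = 4.28

4.28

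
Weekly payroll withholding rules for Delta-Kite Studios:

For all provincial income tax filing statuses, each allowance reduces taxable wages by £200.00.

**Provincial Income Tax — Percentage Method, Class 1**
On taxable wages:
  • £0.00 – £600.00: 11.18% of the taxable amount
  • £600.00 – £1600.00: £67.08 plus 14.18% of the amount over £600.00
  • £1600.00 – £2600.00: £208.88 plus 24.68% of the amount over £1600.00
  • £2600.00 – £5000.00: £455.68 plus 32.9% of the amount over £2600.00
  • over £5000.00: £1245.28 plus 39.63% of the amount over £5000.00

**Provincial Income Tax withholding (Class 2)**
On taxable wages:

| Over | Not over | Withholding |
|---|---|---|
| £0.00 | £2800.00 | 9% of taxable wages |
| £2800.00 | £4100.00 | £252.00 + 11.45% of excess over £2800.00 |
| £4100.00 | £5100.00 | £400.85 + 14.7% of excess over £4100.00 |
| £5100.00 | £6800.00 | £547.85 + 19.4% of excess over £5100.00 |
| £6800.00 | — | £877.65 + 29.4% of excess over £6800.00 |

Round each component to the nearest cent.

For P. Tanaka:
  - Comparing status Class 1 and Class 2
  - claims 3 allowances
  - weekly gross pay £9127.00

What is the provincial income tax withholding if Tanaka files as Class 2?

£1385.39

Provincial Income Tax (Class 2): taxable = £9127.00 − 3×£200.00 = £8527.00
  £877.65 + 29.4% × (£8527.00 − £6800.00) = £877.65 + 29.4% × £1727.00 = £1385.39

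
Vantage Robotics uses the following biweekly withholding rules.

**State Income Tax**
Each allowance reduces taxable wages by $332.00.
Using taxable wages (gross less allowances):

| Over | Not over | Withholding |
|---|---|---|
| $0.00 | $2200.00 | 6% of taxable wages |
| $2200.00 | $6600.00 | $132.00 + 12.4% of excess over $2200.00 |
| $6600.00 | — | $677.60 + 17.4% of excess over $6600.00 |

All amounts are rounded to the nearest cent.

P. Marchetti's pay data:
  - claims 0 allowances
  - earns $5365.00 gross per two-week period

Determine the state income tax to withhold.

State Income Tax: taxable = $5365.00
  $132.00 + 12.4% × ($5365.00 − $2200.00) = $132.00 + 12.4% × $3165.00 = $524.46

$524.46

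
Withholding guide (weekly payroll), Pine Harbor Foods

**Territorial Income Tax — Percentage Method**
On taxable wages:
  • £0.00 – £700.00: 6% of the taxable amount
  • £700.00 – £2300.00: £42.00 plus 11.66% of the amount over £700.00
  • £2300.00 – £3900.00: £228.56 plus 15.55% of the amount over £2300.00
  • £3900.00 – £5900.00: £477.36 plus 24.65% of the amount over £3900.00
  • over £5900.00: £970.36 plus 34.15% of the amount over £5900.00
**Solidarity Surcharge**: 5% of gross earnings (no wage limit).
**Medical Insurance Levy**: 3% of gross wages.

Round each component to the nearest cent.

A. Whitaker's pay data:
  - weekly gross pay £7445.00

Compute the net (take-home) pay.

£5351.42

Territorial Income Tax: taxable = £7445.00
  £970.36 + 34.15% × (£7445.00 − £5900.00) = £970.36 + 34.15% × £1545.00 = £1497.98
Solidarity Surcharge: 5% × £7445.00 = £372.25
Medical Insurance Levy: 3% × £7445.00 = £223.35
Total withheld: £1497.98 + £372.25 + £223.35 = £2093.58
Net pay: £7445.00 − £2093.58 = £5351.42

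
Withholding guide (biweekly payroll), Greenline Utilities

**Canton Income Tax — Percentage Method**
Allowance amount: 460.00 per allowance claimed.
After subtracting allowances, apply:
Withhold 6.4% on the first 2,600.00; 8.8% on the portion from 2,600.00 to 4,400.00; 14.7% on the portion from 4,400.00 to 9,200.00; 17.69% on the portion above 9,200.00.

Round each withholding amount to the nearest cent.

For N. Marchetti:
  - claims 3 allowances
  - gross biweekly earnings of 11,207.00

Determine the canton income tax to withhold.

Canton Income Tax: taxable = 11,207.00 − 3×460.00 = 9,827.00
  1,030.40 + 17.69% × (9,827.00 − 9,200.00) = 1,030.40 + 17.69% × 627.00 = 1,141.32

1,141.32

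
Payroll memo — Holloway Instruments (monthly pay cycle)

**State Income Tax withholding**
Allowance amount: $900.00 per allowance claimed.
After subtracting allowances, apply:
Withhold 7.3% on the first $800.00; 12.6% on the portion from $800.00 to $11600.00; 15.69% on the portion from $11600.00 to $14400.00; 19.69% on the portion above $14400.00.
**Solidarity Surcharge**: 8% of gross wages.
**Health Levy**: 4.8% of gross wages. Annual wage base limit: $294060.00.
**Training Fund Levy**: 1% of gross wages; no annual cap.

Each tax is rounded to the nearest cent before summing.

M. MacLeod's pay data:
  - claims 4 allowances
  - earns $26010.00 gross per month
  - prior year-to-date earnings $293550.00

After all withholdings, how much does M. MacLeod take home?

$20208.93

State Income Tax: taxable = $26010.00 − 4×$900.00 = $22410.00
  $1858.52 + 19.69% × ($22410.00 − $14400.00) = $1858.52 + 19.69% × $8010.00 = $3435.69
Solidarity Surcharge: 8% × $26010.00 = $2080.80
Health Levy: cap $294060.00 − YTD $293550.00 = $510.00 subject; 4.8% × $510.00 = $24.48
Training Fund Levy: 1% × $26010.00 = $260.10
Total withheld: $3435.69 + $2080.80 + $24.48 + $260.10 = $5801.07
Net pay: $26010.00 − $5801.07 = $20208.93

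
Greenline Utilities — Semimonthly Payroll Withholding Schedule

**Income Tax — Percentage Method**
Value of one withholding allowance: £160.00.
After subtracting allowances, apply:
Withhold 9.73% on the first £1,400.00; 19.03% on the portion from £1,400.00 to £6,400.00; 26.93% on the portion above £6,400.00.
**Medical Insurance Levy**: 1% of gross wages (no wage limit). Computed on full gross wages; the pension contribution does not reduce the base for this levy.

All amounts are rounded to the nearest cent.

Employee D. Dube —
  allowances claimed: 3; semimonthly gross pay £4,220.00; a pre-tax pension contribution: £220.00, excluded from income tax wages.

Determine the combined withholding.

Income Tax: taxable = £4,220.00 − £220.00 − 3×£160.00 = £3,520.00
  £136.22 + 19.03% × (£3,520.00 − £1,400.00) = £136.22 + 19.03% × £2,120.00 = £539.66
Medical Insurance Levy: 1% × £4,220.00 = £42.20
Total: £539.66 + £42.20 = £581.86

£581.86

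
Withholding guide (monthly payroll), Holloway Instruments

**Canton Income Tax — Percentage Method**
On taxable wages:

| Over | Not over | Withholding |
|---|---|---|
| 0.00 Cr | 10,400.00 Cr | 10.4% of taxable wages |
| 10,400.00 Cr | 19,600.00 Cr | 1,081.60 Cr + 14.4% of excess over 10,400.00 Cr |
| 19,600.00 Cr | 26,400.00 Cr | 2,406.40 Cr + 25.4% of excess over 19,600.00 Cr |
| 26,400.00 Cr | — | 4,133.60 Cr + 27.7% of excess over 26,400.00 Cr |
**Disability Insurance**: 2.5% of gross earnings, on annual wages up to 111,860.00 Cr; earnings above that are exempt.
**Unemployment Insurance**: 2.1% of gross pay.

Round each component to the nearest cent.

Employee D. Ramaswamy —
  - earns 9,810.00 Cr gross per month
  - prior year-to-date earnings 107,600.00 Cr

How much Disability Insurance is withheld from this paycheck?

Disability Insurance: cap 111,860.00 Cr − YTD 107,600.00 Cr = 4,260.00 Cr subject; 2.5% × 4,260.00 Cr = 106.50 Cr

106.50 Cr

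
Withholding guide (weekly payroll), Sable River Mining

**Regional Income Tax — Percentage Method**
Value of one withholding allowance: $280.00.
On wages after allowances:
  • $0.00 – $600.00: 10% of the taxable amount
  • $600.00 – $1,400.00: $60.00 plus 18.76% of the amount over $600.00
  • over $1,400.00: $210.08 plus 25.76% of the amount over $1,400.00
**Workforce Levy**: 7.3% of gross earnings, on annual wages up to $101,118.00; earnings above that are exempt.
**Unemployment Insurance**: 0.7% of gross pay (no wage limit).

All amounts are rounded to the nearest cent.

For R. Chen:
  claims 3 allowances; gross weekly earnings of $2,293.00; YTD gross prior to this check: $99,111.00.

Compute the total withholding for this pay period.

$386.29

Regional Income Tax: taxable = $2,293.00 − 3×$280.00 = $1,453.00
  $210.08 + 25.76% × ($1,453.00 − $1,400.00) = $210.08 + 25.76% × $53.00 = $223.73
Workforce Levy: cap $101,118.00 − YTD $99,111.00 = $2,007.00 subject; 7.3% × $2,007.00 = $146.51
Unemployment Insurance: 0.7% × $2,293.00 = $16.05
Total: $223.73 + $146.51 + $16.05 = $386.29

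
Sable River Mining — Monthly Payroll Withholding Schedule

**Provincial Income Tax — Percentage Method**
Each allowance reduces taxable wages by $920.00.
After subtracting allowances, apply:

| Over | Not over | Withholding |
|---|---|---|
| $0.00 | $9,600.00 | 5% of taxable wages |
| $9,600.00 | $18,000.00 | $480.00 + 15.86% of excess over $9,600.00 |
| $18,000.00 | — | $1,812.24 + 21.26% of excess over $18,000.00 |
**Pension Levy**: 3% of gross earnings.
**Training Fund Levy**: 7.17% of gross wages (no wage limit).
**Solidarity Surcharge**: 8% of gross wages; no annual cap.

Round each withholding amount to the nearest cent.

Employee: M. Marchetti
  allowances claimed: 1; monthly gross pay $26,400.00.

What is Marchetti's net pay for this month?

Provincial Income Tax: taxable = $26,400.00 − 1×$920.00 = $25,480.00
  $1,812.24 + 21.26% × ($25,480.00 − $18,000.00) = $1,812.24 + 21.26% × $7,480.00 = $3,402.49
Pension Levy: 3% × $26,400.00 = $792.00
Training Fund Levy: 7.17% × $26,400.00 = $1,892.88
Solidarity Surcharge: 8% × $26,400.00 = $2,112.00
Total withheld: $3,402.49 + $792.00 + $1,892.88 + $2,112.00 = $8,199.37
Net pay: $26,400.00 − $8,199.37 = $18,200.63

$18,200.63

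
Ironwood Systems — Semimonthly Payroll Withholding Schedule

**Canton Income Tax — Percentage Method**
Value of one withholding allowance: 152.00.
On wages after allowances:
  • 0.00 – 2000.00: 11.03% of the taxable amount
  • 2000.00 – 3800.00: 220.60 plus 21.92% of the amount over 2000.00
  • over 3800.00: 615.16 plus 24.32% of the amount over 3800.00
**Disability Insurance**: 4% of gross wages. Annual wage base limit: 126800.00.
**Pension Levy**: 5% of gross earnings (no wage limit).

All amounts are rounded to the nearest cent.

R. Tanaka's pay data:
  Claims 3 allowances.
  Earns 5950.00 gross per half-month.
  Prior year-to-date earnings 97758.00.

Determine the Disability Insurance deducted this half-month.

238.00

Disability Insurance: 4% × 5950.00 = 238.00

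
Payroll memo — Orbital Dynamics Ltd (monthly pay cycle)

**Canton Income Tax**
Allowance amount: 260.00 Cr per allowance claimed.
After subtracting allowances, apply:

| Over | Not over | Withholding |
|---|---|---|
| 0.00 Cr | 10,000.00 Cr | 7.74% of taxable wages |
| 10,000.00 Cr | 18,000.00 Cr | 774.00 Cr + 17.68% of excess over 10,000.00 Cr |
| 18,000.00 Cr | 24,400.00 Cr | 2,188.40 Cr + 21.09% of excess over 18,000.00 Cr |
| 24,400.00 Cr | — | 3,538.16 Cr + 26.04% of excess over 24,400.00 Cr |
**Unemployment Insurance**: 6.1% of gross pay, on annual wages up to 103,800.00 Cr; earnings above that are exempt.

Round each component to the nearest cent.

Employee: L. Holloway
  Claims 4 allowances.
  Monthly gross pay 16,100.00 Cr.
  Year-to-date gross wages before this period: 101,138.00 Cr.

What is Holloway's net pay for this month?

14,269.01 Cr

Canton Income Tax: taxable = 16,100.00 Cr − 4×260.00 Cr = 15,060.00 Cr
  774.00 Cr + 17.68% × (15,060.00 Cr − 10,000.00 Cr) = 774.00 Cr + 17.68% × 5,060.00 Cr = 1,668.61 Cr
Unemployment Insurance: cap 103,800.00 Cr − YTD 101,138.00 Cr = 2,662.00 Cr subject; 6.1% × 2,662.00 Cr = 162.38 Cr
Total withheld: 1,668.61 Cr + 162.38 Cr = 1,830.99 Cr
Net pay: 16,100.00 Cr − 1,830.99 Cr = 14,269.01 Cr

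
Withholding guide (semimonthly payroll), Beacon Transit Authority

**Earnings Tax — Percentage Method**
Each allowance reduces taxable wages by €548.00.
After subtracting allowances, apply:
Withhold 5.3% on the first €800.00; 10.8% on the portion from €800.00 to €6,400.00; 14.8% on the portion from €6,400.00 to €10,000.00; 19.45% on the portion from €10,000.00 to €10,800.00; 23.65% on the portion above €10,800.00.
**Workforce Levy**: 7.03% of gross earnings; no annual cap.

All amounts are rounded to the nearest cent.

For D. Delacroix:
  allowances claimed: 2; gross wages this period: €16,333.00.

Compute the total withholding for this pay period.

Earnings Tax: taxable = €16,333.00 − 2×€548.00 = €15,237.00
  €1,335.60 + 23.65% × (€15,237.00 − €10,800.00) = €1,335.60 + 23.65% × €4,437.00 = €2,384.95
Workforce Levy: 7.03% × €16,333.00 = €1,148.21
Total: €2,384.95 + €1,148.21 = €3,533.16

€3,533.16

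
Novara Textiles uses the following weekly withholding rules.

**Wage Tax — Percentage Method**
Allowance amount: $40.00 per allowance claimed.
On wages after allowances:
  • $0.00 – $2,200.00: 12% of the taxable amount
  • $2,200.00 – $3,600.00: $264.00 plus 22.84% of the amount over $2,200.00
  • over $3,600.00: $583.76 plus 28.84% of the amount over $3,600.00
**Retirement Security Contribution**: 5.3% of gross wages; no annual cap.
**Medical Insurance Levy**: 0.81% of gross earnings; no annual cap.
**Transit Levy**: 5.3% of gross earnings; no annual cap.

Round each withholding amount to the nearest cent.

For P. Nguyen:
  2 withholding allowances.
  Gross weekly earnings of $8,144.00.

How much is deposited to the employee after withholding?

$5,343.59

Wage Tax: taxable = $8,144.00 − 2×$40.00 = $8,064.00
  $583.76 + 28.84% × ($8,064.00 − $3,600.00) = $583.76 + 28.84% × $4,464.00 = $1,871.18
Retirement Security Contribution: 5.3% × $8,144.00 = $431.63
Medical Insurance Levy: 0.81% × $8,144.00 = $65.97
Transit Levy: 5.3% × $8,144.00 = $431.63
Total withheld: $1,871.18 + $431.63 + $65.97 + $431.63 = $2,800.41
Net pay: $8,144.00 − $2,800.41 = $5,343.59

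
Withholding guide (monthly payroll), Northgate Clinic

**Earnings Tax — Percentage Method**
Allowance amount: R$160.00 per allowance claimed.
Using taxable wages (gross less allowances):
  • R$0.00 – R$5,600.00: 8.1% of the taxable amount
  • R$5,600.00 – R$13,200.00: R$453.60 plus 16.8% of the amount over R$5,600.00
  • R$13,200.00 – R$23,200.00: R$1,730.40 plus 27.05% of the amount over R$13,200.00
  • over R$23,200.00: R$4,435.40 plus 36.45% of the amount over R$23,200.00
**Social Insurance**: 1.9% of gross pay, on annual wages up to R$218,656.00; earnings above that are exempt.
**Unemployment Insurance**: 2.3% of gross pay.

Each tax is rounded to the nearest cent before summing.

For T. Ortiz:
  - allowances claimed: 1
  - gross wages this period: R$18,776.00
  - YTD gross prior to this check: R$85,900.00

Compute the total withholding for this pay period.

Earnings Tax: taxable = R$18,776.00 − 1×R$160.00 = R$18,616.00
  R$1,730.40 + 27.05% × (R$18,616.00 − R$13,200.00) = R$1,730.40 + 27.05% × R$5,416.00 = R$3,195.43
Social Insurance: 1.9% × R$18,776.00 = R$356.74
Unemployment Insurance: 2.3% × R$18,776.00 = R$431.85
Total: R$3,195.43 + R$356.74 + R$431.85 = R$3,984.02

R$3,984.02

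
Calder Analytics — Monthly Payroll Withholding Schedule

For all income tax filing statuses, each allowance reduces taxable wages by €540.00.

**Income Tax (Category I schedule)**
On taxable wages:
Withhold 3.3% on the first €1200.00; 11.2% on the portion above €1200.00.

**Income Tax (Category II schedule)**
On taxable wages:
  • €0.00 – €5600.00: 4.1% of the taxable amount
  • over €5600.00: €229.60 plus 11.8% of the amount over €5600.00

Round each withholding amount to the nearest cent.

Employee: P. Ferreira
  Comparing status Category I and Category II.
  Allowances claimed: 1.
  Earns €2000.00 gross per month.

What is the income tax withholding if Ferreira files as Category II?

Income Tax (Category II): taxable = €2000.00 − 1×€540.00 = €1460.00
  4.1% × €1460.00 = €59.86

€59.86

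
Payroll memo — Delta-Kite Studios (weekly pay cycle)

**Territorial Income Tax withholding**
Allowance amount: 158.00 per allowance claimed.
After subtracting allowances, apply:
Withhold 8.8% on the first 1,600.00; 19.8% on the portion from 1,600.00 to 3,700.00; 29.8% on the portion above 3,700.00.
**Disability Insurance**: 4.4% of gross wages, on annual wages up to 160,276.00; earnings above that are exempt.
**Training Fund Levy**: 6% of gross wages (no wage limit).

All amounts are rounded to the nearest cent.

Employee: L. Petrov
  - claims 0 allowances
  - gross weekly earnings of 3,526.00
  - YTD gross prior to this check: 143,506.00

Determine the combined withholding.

Territorial Income Tax: taxable = 3,526.00
  140.80 + 19.8% × (3,526.00 − 1,600.00) = 140.80 + 19.8% × 1,926.00 = 522.15
Disability Insurance: 4.4% × 3,526.00 = 155.14
Training Fund Levy: 6% × 3,526.00 = 211.56
Total: 522.15 + 155.14 + 211.56 = 888.85

888.85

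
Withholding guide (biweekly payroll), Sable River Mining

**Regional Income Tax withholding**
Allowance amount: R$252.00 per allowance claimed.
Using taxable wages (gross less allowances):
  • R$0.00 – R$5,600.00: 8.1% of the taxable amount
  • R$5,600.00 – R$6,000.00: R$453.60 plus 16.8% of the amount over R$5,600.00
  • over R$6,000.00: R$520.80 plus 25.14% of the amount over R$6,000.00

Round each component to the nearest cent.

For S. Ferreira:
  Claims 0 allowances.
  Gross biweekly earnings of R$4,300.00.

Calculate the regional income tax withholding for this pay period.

Regional Income Tax: taxable = R$4,300.00
  8.1% × R$4,300.00 = R$348.30

R$348.30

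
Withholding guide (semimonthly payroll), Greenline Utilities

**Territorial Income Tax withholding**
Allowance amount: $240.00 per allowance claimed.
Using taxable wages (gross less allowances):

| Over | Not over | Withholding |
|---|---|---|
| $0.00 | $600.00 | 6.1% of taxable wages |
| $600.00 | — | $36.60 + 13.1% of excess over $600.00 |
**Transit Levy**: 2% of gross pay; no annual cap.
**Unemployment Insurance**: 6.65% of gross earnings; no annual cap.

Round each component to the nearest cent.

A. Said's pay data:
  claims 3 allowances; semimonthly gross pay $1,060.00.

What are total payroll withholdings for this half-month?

Territorial Income Tax: taxable = $1,060.00 − 3×$240.00 = $340.00
  6.1% × $340.00 = $20.74
Transit Levy: 2% × $1,060.00 = $21.20
Unemployment Insurance: 6.65% × $1,060.00 = $70.49
Total: $20.74 + $21.20 + $70.49 = $112.43

$112.43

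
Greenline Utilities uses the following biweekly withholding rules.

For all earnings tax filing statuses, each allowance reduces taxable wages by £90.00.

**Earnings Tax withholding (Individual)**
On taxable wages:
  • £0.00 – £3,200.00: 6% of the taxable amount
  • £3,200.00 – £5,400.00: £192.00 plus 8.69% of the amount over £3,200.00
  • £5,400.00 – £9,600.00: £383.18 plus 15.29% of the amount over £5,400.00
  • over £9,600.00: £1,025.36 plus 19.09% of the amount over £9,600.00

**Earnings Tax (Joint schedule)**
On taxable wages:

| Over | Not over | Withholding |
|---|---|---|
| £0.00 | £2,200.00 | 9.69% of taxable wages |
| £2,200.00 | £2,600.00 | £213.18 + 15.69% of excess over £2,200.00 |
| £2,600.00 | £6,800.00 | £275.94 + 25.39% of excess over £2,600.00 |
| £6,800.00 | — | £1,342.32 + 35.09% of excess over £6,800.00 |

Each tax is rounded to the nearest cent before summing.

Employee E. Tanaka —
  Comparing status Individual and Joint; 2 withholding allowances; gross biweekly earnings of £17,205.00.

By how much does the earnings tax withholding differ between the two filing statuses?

Earnings Tax (Individual): taxable = £17,205.00 − 2×£90.00 = £17,025.00
  £1,025.36 + 19.09% × (£17,025.00 − £9,600.00) = £1,025.36 + 19.09% × £7,425.00 = £2,442.79
Earnings Tax (Joint): taxable = £17,205.00 − 2×£90.00 = £17,025.00
  £1,342.32 + 35.09% × (£17,025.00 − £6,800.00) = £1,342.32 + 35.09% × £10,225.00 = £4,930.27
Difference: |£2,442.79 − £4,930.27| = £2,487.48 (higher under Joint)

£2,487.48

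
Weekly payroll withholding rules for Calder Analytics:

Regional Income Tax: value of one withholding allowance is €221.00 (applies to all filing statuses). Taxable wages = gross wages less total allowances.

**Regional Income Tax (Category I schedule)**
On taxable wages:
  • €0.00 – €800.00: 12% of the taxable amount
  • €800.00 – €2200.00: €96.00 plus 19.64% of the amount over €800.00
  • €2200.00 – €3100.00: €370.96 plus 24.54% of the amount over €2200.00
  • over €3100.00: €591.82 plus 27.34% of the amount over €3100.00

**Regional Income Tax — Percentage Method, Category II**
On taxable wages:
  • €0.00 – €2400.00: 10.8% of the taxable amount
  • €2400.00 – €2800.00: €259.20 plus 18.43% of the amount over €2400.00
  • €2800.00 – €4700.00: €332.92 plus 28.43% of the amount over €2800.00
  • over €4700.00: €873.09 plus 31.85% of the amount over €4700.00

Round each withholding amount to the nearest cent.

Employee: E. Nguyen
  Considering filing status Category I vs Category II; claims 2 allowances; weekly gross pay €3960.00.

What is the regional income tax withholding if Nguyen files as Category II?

€537.05

Regional Income Tax (Category II): taxable = €3960.00 − 2×€221.00 = €3518.00
  €332.92 + 28.43% × (€3518.00 − €2800.00) = €332.92 + 28.43% × €718.00 = €537.05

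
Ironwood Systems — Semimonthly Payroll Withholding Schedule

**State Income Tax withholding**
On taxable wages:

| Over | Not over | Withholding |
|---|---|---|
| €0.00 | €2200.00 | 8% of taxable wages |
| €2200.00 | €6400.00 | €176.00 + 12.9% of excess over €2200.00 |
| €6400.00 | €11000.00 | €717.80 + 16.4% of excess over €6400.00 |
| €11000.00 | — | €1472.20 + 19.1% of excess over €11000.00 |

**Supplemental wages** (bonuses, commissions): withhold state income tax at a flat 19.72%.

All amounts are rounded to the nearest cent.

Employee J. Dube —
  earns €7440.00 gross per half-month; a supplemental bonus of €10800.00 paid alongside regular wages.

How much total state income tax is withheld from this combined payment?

State Income Tax: taxable = €7440.00
  €717.80 + 16.4% × (€7440.00 − €6400.00) = €717.80 + 16.4% × €1040.00 = €888.36
Supplemental (19.72% flat on bonus): 19.72% × €10800.00 = €2129.76
Total state income tax: €888.36 + €2129.76 = €3018.12

€3018.12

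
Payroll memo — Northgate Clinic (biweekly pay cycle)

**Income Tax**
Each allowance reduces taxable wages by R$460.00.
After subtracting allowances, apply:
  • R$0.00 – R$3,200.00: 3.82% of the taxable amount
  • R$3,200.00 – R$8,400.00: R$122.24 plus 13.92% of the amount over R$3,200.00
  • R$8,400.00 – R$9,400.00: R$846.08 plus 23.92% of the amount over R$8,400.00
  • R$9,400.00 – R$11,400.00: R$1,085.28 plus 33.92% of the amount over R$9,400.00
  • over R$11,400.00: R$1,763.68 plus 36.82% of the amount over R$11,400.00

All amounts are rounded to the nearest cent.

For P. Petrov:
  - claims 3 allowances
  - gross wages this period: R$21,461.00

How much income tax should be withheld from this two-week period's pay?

Income Tax: taxable = R$21,461.00 − 3×R$460.00 = R$20,081.00
  R$1,763.68 + 36.82% × (R$20,081.00 − R$11,400.00) = R$1,763.68 + 36.82% × R$8,681.00 = R$4,960.02

R$4,960.02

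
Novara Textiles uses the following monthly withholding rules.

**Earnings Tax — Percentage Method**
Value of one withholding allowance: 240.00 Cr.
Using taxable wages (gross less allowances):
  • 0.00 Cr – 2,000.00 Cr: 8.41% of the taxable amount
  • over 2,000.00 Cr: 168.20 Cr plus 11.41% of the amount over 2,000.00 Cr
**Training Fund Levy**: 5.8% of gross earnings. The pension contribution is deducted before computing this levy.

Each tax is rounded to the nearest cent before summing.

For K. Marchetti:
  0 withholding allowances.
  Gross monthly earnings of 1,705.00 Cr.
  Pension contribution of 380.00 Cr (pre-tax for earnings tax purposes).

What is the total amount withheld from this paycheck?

Earnings Tax: taxable = 1,705.00 Cr − 380.00 Cr = 1,325.00 Cr
  8.41% × 1,325.00 Cr = 111.43 Cr
Training Fund Levy: 5.8% × 1,325.00 Cr = 76.85 Cr
Total: 111.43 Cr + 76.85 Cr = 188.28 Cr

188.28 Cr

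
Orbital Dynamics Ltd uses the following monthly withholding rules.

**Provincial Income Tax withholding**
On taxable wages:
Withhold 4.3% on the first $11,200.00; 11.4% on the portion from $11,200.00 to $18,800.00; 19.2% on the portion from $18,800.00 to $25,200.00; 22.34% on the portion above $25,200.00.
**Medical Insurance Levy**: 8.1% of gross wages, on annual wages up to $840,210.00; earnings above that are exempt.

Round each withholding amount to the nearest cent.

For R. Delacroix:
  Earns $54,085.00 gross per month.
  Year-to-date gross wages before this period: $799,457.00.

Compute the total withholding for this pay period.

Provincial Income Tax: taxable = $54,085.00
  $2,576.80 + 22.34% × ($54,085.00 − $25,200.00) = $2,576.80 + 22.34% × $28,885.00 = $9,029.71
Medical Insurance Levy: cap $840,210.00 − YTD $799,457.00 = $40,753.00 subject; 8.1% × $40,753.00 = $3,300.99
Total: $9,029.71 + $3,300.99 = $12,330.70

$12,330.70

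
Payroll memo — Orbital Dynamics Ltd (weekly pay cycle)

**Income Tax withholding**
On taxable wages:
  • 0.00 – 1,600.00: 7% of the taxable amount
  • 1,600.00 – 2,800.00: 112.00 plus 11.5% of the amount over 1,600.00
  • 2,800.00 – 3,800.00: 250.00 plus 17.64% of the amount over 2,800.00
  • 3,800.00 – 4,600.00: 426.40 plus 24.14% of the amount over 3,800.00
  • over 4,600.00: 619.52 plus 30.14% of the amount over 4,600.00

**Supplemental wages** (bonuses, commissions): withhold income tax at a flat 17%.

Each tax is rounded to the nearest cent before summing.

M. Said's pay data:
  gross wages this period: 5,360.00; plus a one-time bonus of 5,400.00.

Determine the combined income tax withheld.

1,766.58

Income Tax: taxable = 5,360.00
  619.52 + 30.14% × (5,360.00 − 4,600.00) = 619.52 + 30.14% × 760.00 = 848.58
Supplemental (17% flat on bonus): 17% × 5,400.00 = 918.00
Total income tax: 848.58 + 918.00 = 1,766.58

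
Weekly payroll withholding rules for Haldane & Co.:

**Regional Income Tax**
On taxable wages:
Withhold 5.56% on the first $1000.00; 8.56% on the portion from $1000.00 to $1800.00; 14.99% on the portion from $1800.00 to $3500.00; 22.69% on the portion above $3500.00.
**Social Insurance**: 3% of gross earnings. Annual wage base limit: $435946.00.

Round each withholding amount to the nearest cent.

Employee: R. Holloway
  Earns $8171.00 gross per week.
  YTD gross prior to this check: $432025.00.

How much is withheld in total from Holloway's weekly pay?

$1556.39

Regional Income Tax: taxable = $8171.00
  $378.91 + 22.69% × ($8171.00 − $3500.00) = $378.91 + 22.69% × $4671.00 = $1438.76
Social Insurance: cap $435946.00 − YTD $432025.00 = $3921.00 subject; 3% × $3921.00 = $117.63
Total: $1438.76 + $117.63 = $1556.39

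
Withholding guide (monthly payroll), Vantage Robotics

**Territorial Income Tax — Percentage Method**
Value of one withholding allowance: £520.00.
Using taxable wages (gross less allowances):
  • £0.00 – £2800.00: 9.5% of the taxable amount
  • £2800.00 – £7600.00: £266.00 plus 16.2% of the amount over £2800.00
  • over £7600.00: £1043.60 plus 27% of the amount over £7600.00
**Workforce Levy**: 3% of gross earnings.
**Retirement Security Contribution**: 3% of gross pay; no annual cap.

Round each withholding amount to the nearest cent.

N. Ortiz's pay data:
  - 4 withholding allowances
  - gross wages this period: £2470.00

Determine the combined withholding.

£185.25

Territorial Income Tax: taxable = £2470.00 − 4×£520.00 = £390.00
  9.5% × £390.00 = £37.05
Workforce Levy: 3% × £2470.00 = £74.10
Retirement Security Contribution: 3% × £2470.00 = £74.10
Total: £37.05 + £74.10 + £74.10 = £185.25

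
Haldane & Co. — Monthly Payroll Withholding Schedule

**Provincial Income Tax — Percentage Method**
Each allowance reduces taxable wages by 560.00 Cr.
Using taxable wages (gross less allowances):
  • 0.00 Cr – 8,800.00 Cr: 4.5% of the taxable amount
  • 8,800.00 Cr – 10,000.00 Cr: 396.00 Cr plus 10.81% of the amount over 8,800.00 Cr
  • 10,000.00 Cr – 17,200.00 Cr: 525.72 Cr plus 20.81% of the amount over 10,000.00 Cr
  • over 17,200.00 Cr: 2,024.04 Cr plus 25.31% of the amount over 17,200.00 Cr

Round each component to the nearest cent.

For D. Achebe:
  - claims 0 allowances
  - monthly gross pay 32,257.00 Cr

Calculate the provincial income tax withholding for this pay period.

Provincial Income Tax: taxable = 32,257.00 Cr
  2,024.04 Cr + 25.31% × (32,257.00 Cr − 17,200.00 Cr) = 2,024.04 Cr + 25.31% × 15,057.00 Cr = 5,834.97 Cr

5,834.97 Cr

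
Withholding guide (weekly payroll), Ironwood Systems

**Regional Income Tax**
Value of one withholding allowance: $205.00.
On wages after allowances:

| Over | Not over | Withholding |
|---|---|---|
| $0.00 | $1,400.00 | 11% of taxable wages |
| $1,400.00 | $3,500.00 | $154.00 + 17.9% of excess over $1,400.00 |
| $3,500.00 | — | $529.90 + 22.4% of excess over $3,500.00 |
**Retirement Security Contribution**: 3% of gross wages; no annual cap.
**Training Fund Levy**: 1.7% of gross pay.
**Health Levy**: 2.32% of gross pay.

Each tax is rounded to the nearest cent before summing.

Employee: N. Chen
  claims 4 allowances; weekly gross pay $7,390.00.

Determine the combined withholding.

Regional Income Tax: taxable = $7,390.00 − 4×$205.00 = $6,570.00
  $529.90 + 22.4% × ($6,570.00 − $3,500.00) = $529.90 + 22.4% × $3,070.00 = $1,217.58
Retirement Security Contribution: 3% × $7,390.00 = $221.70
Training Fund Levy: 1.7% × $7,390.00 = $125.63
Health Levy: 2.32% × $7,390.00 = $171.45
Total: $1,217.58 + $221.70 + $125.63 + $171.45 = $1,736.36

$1,736.36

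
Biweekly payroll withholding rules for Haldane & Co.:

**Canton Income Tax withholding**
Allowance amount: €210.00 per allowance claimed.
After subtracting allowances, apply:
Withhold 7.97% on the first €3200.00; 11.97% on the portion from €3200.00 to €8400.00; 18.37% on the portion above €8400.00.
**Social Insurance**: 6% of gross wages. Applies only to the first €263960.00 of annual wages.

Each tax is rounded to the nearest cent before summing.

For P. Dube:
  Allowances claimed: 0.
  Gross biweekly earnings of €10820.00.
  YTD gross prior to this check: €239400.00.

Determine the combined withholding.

Canton Income Tax: taxable = €10820.00
  €877.48 + 18.37% × (€10820.00 − €8400.00) = €877.48 + 18.37% × €2420.00 = €1322.03
Social Insurance: 6% × €10820.00 = €649.20
Total: €1322.03 + €649.20 = €1971.23

€1971.23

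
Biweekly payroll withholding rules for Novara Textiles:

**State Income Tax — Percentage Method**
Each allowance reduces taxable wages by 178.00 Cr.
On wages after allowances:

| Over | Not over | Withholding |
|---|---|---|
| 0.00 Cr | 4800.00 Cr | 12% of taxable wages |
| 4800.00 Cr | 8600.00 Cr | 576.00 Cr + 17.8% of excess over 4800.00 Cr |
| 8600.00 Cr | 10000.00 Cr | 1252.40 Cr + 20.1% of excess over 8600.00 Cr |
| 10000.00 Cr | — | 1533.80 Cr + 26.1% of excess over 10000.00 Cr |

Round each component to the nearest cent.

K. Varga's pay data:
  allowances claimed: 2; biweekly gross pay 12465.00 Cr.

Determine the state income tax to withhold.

2084.25 Cr

State Income Tax: taxable = 12465.00 Cr − 2×178.00 Cr = 12109.00 Cr
  1533.80 Cr + 26.1% × (12109.00 Cr − 10000.00 Cr) = 1533.80 Cr + 26.1% × 2109.00 Cr = 2084.25 Cr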